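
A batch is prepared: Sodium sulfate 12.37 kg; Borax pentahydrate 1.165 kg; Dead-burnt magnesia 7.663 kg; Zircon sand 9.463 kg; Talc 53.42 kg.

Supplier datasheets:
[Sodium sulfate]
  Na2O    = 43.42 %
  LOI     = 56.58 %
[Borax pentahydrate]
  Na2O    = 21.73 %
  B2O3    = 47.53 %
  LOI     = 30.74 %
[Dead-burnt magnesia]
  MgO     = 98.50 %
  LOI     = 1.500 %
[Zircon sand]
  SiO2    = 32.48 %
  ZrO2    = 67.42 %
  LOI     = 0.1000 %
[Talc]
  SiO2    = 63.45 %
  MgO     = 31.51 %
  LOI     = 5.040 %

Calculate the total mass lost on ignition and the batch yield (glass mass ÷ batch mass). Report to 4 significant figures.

LOI loss = 10.17 kg; glass = 73.91 kg; yield = 87.90%

Mid-chain values are printed (rounded to four significant figures) within the worked lines. The whole derivation keeps full precision all the way through; every reported result sees exactly one rounding. All derived quantities are computed at full float precision (the five compositions, ignition loss, the totals, yield, net glass mass) from the weighed amounts per 73.91 kg of glass, precisely as stated by the problem or the answer.
LOI of each material in turn:
  Sodium sulfate: 12.37 × 0.5658 = 6.999 kg
  Borax pentahydrate: 1.165 × 0.3074 = 0.3581 kg
  Dead-burnt magnesia: 7.663 × 0.01500 = 0.1149 kg
  Zircon sand: 9.463 × 0.001000 = 0.009463 kg
  Talc: 53.42 × 0.05040 = 2.692 kg
Total LOI = 10.17 kg
Glass = batch − LOI = 84.08 − 10.17 = 73.91 kg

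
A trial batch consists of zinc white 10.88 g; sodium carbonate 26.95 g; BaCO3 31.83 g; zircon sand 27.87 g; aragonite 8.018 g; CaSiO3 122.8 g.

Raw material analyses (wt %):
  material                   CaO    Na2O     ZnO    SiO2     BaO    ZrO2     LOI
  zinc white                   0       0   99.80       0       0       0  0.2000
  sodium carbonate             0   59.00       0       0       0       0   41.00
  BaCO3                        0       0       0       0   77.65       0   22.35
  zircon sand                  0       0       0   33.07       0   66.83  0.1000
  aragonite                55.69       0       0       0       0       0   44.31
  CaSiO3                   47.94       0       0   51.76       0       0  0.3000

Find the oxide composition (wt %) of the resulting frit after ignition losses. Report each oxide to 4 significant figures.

Glass mass = 206.2 g (batch 228.3 − LOI 22.13).
Composition: CaO 30.71%, Na2O 7.711%, ZnO 5.266%, SiO2 35.29%, BaO 11.99%, ZrO2 9.032%

Each numeric step runs at full precision all the way through; the intermediate values are displayed rounded to 4 significant figures across the worked steps — each reported figure undergoes a single rounding; all derived quantities are carried at full float precision (the six compositions, ignition loss, the yield, totals, net glass mass) from the weighed amounts on 206.2 g of glass, exactly as shown in the question or the answer.
Delivered oxide masses:
  CaO: 8.018·0.5569 + 122.8·0.4794 = 63.34 g
  Na2O: 26.95·0.5900 = 15.90 g
  ZnO: 10.88·0.9980 = 10.86 g
  SiO2: 27.87·0.3307 + 122.8·0.5176 = 72.78 g
  BaO: 31.83·0.7765 = 24.72 g
  ZrO2: 27.87·0.6683 = 18.63 g
LOI: 10.88·0.002000 + 26.95·0.4100 + 31.83·0.2235 + 27.87·0.001000 + 8.018·0.4431 + 122.8·0.003000 = 22.13 g
The glass mass, total less LOI, = 228.3 − 22.13 = 206.2 g (the oxide masses sum to this)
each wt % is 100 × oxide ÷ glass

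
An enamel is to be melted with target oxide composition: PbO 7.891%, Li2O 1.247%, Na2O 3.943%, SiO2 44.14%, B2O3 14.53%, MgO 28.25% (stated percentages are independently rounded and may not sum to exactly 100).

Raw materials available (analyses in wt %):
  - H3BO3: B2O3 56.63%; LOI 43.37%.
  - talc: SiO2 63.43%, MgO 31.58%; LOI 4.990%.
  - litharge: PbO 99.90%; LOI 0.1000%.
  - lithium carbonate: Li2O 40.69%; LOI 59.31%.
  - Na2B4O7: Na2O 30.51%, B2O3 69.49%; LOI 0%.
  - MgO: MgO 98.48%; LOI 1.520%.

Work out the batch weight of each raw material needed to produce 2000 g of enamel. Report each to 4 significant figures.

Batch per 2000 g enamel:
  H3BO3: 196.0 g
  talc: 1392 g
  litharge: 158.0 g
  lithium carbonate: 61.29 g
  Na2B4O7: 258.5 g
  MgO: 127.4 g
Total batch = 2193 g; LOI loss = 192.9 g; yield = 91.20%

The working math keeps full float precision in every operation. In-progress results are displayed (rounded to four significant figures) across the worked steps. A single rounding finalizes every reported value — all derived quantities are recomputed in full float precision (the yield, LOI, the six compositions, the totals, glass mass) from the batch weights for 2000 g of glass exactly as shown in the problem or answer text.
Oxide-by-oxide targets in 2000 g enamel:
  PbO: 7.891% × 2000 = 157.8 g
  Li2O: 1.247% × 2000 = 24.94 g
  Na2O: 3.943% × 2000 = 78.86 g
  SiO2: 44.14% × 2000 = 882.8 g
  B2O3: 14.53% × 2000 = 290.6 g
  MgO: 28.25% × 2000 = 565.0 g
Checking each oxide sum with the batch weights as given, against the basis in use (target by target, the sums agree exact up to rounding of places):
  PbO: 158.0·0.9990 = 157.8 g (target 157.8 g)
  Li2O: 61.29·0.4069 = 24.94 g (target 24.94 g)
  Na2O: 258.5·0.3051 = 78.87 g (target 78.86 g)
  SiO2: 1392·0.6343 = 882.9 g (target 882.8 g)
  B2O3: 196.0·0.5663 + 258.5·0.6949 = 290.6 g (target 290.6 g)
  MgO: 1392·0.3158 + 127.4·0.9848 = 565.1 g (target 565.0 g)
Consistency of the glass mass: the batch minus its LOI: 2000 g (per-oxide target masses sum to 2000 g; stated basis 2000 g — any gap is answer rounding).
Summing the batch: Σ batch = 2193 g; loss to ignition Σ batch·LOI = 192.9 g; as yield: glass ÷ batch → 91.20%.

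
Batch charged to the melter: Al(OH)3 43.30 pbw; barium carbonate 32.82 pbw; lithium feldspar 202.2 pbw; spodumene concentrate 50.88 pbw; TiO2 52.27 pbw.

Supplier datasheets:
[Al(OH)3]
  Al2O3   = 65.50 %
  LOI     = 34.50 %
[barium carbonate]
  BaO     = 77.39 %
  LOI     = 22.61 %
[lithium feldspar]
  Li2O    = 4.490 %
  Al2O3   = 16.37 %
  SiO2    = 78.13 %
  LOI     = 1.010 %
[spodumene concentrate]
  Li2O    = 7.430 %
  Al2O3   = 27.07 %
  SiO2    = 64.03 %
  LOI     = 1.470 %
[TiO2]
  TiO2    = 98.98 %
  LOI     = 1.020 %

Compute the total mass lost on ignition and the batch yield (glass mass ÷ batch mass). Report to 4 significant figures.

LOI loss = 25.68 pbw; glass = 355.8 pbw; yield = 93.27%

Mid-chain values are printed rounded off to 4 significant digits at each printed step — exact precision is kept at each step — a single rounding produces each reported result; all derived quantities, which include yield, ignition loss, totals, five oxide percentages, net glass mass, are carried at full precision, as written in problem or answer, from the batch weights per 355.8 pbw of glass.
Ignition loss by material:
  Al(OH)3: 43.30 × 0.3450 = 14.94 pbw
  barium carbonate: 32.82 × 0.2261 = 7.421 pbw
  lithium feldspar: 202.2 × 0.01010 = 2.042 pbw
  spodumene concentrate: 50.88 × 0.01470 = 0.7479 pbw
  TiO2: 52.27 × 0.01020 = 0.5332 pbw
Total LOI = 25.68 pbw
Glass = batch − LOI = 381.5 − 25.68 = 355.8 pbw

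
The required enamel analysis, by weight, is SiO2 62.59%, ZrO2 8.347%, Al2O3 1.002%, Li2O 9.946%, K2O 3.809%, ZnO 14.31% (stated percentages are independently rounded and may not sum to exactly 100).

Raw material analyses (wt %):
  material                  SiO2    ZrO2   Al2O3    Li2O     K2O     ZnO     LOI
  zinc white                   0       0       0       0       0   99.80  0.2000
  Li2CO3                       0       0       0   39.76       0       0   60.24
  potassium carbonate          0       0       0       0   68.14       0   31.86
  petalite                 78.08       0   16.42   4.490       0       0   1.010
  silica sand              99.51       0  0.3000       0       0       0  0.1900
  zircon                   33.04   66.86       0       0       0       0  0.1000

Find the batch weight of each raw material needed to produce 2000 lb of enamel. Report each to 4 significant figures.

All arithmetic runs at full float precision throughout — in-progress results are displayed rounded off to 4 significant digits in the printout; every reported figure is rounded only once — the derived quantities are re-derived in exact precision (the yield, LOI, the six compositions, totals, glass mass) starting from the weights at 2000 lb of glass as they appear in either problem or answer.
Target oxide masses per 2000 lb enamel:
  SiO2: 62.59% × 2000 = 1252 lb
  ZrO2: 8.347% × 2000 = 166.9 lb
  Al2O3: 1.002% × 2000 = 20.04 lb
  Li2O: 9.946% × 2000 = 198.9 lb
  K2O: 3.809% × 2000 = 76.18 lb
  ZnO: 14.31% × 2000 = 286.2 lb
Checking each oxide sum per the reported batch figures, under the basis named above (summed amounts equal target values exact up to rounding of places):
  SiO2: 102.0·0.7808 + 1095·0.9951 + 249.7·0.3304 = 1252 lb (target 1252 lb)
  ZrO2: 249.7·0.6686 = 166.9 lb (target 166.9 lb)
  Al2O3: 102.0·0.1642 + 1095·0.003000 = 20.03 lb (target 20.04 lb)
  Li2O: 488.8·0.3976 + 102.0·0.04490 = 198.9 lb (target 198.9 lb)
  K2O: 111.8·0.6814 = 76.18 lb (target 76.18 lb)
  ZnO: 286.8·0.9980 = 286.2 lb (target 286.2 lb)
Glass mass check: net batch after ignition = 2000 lb (the targets, summed, come to 2000 lb; stated basis 2000 lb — gaps are rounding artifacts).
Batch grand total — Σ batch = 2334 lb; ignition loss, Σ(batch × LOI) = 334.0 lb; yield: glass divided by total = 85.69%.

Batch per 2000 lb enamel:
  zinc white: 286.8 lb
  Li2CO3: 488.8 lb
  potassium carbonate: 111.8 lb
  petalite: 102.0 lb
  silica sand: 1095 lb
  zircon: 249.7 lb
Total batch = 2334 lb; LOI loss = 334.0 lb; yield = 85.69%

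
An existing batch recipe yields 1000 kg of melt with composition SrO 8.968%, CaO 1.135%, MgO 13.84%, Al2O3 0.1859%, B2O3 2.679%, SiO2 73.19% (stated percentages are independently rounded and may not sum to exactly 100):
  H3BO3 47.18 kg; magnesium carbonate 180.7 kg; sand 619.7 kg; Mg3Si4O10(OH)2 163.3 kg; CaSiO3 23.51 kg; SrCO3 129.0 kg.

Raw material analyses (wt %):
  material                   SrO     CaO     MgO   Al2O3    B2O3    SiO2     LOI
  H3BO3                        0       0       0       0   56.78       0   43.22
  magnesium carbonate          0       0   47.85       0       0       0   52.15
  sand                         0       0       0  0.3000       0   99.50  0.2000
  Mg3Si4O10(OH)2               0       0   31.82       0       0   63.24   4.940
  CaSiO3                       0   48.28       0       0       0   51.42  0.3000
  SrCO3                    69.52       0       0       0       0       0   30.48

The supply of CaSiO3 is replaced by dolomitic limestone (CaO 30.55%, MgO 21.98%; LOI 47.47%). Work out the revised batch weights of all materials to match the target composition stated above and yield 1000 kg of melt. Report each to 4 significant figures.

Each numeric step keeps full float precision from start to finish. Intermediates appear with 4-significant-digit rounding alongside each step — each reported value takes exactly one rounding; derived quantities (totals, the yield, ignition loss, six oxide percentages, glass mass) are carried in exact precision using the weight values on 1000 kg of glass, as quoted within problem or answer.
Target masses of each oxide per 1000 kg melt:
  SrO: 8.968% × 1000 = 89.68 kg
  CaO: 1.135% × 1000 = 11.35 kg
  MgO: 13.84% × 1000 = 138.4 kg
  Al2O3: 0.1859% × 1000 = 1.859 kg
  B2O3: 2.679% × 1000 = 26.79 kg
  SiO2: 73.19% × 1000 = 731.9 kg
Checking each oxide sum on the weights just shown, under the basis named above (delivered sums recover each target exact up to rounding of places):
  SrO: 129.0·0.6952 = 89.68 kg (target 89.68 kg)
  CaO: 37.15·0.3055 = 11.35 kg (target 11.35 kg)
  MgO: 150.9·0.4785 + 182.4·0.3182 + 37.15·0.2198 = 138.4 kg (target 138.4 kg)
  Al2O3: 619.7·0.003000 = 1.859 kg (target 1.859 kg)
  B2O3: 47.18·0.5678 = 26.79 kg (target 26.79 kg)
  SiO2: 619.7·0.9950 + 182.4·0.6324 = 732.0 kg (target 731.9 kg)
Mass balance on the glass: Σ batch − LOI loss = 1000 kg (the targets, summed, come to 1000 kg; with the basis standing at 1000 kg — gaps are rounding artifacts).
Summing the batch: Σ batch = 1166 kg; loss to ignition Σ batch·LOI = 166.3 kg; glass ÷ batch gives a yield of 85.74%.

Revised batch per 1000 kg melt:
  H3BO3: 47.18 kg
  magnesium carbonate: 150.9 kg
  sand: 619.7 kg
  Mg3Si4O10(OH)2: 182.4 kg
  dolomitic limestone: 37.15 kg
  SrCO3: 129.0 kg
Total batch = 1166 kg; LOI loss = 166.3 kg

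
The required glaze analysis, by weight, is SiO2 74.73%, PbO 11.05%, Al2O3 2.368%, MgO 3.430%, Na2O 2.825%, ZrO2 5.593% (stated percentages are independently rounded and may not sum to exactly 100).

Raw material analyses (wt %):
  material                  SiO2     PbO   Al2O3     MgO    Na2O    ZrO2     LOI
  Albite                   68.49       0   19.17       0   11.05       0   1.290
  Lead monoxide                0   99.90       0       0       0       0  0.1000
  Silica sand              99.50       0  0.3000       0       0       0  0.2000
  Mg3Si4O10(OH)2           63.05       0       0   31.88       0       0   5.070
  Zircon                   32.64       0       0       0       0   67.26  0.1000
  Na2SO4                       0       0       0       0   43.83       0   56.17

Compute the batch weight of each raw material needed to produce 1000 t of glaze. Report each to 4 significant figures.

Batch per 1000 t glaze:
  Albite: 114.5 t
  Lead monoxide: 110.6 t
  Silica sand: 576.8 t
  Mg3Si4O10(OH)2: 107.6 t
  Zircon: 83.15 t
  Na2SO4: 35.59 t
Total batch = 1028 t; LOI loss = 28.27 t; yield = 97.25%

The working math holds exact precision through every step — mid-chain values are printed, with 4-significant-figure rounding, when written out — exactly one rounding is applied to every reported figure — all derived quantities, including six oxide percentages, net glass mass, LOI, the totals, yield, are re-derived from the batch weights at 1000 t of glass at full precision, as given in question or answer.
The oxide mass targets at 1000 t glaze:
  SiO2: 74.73% × 1000 = 747.3 t
  PbO: 11.05% × 1000 = 110.5 t
  Al2O3: 2.368% × 1000 = 23.68 t
  MgO: 3.430% × 1000 = 34.30 t
  Na2O: 2.825% × 1000 = 28.25 t
  ZrO2: 5.593% × 1000 = 55.93 t
Per-oxide balance check from the weights as reported, against the basis in use (target by target, the sums agree within answer rounding):
  SiO2: 114.5·0.6849 + 576.8·0.9950 + 107.6·0.6305 + 83.15·0.3264 = 747.3 t (target 747.3 t)
  PbO: 110.6·0.9990 = 110.5 t (target 110.5 t)
  Al2O3: 114.5·0.1917 + 576.8·0.003000 = 23.68 t (target 23.68 t)
  MgO: 107.6·0.3188 = 34.30 t (target 34.30 t)
  Na2O: 114.5·0.1105 + 35.59·0.4383 = 28.25 t (target 28.25 t)
  ZrO2: 83.15·0.6726 = 55.93 t (target 55.93 t)
The glass-mass cross-check: whole batch net of LOI = 1000 t (the targets, summed, come to 1000 t; basis as stated: 1000 t — a pure rounding effect).
Whole-batch sum: Σ batch = 1028 t; loss to ignition Σ batch·LOI = 28.27 t; as yield: glass ÷ batch → 97.25%.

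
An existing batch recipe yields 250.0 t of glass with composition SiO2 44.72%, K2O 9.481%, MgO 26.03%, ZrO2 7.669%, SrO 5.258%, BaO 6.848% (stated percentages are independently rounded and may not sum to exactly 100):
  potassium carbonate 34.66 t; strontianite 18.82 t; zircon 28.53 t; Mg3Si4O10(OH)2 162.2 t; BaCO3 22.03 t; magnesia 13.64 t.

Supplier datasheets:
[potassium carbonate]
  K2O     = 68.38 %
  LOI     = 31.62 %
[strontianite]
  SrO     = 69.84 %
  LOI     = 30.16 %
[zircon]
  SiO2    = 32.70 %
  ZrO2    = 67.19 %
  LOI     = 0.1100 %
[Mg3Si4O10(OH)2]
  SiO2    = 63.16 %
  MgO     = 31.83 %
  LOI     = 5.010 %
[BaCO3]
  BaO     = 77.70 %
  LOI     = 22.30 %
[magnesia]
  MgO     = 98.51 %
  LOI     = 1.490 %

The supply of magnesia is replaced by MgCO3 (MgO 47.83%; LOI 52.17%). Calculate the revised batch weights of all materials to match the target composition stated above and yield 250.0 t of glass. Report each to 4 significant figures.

Revised batch per 250.0 t glass:
  potassium carbonate: 34.66 t
  strontianite: 18.82 t
  zircon: 28.53 t
  Mg3Si4O10(OH)2: 162.2 t
  BaCO3: 22.03 t
  MgCO3: 28.09 t
Total batch = 294.3 t; LOI loss = 44.36 t

Intermediates are shown (rounded to 4 significant digits) as written — all internal work runs at exact precision in every operation; every reported figure undergoes a single rounding. The derived quantities (net glass mass, ignition loss, the six compositions, totals, yield) are rebuilt at full precision using the weight values for 250.0 t of glass, as given in the question or the answer.
Oxide-by-oxide targets in 250.0 t glass:
  SiO2: 44.72% × 250.0 = 111.8 t
  K2O: 9.481% × 250.0 = 23.70 t
  MgO: 26.03% × 250.0 = 65.08 t
  ZrO2: 7.669% × 250.0 = 19.17 t
  SrO: 5.258% × 250.0 = 13.14 t
  BaO: 6.848% × 250.0 = 17.12 t
Balance tally, oxide-wise, from the weights as reported, against the basis in use (sum by sum, the targets are met once rounding is allowed for):
  SiO2: 28.53·0.3270 + 162.2·0.6316 = 111.8 t (target 111.8 t)
  K2O: 34.66·0.6838 = 23.70 t (target 23.70 t)
  MgO: 162.2·0.3183 + 28.09·0.4783 = 65.06 t (target 65.08 t)
  ZrO2: 28.53·0.6719 = 19.17 t (target 19.17 t)
  SrO: 18.82·0.6984 = 13.14 t (target 13.14 t)
  BaO: 22.03·0.7770 = 17.12 t (target 17.12 t)
Glass-mass bookkeeping: whole batch net of LOI = 250.0 t (summing oxide targets gives 250.0 t; stated basis 250.0 t — gaps are rounding artifacts).
Batch total: Σ batch = 294.3 t; LOI loss = Σ batch·LOI = 44.36 t; as yield: glass ÷ batch → 84.93%.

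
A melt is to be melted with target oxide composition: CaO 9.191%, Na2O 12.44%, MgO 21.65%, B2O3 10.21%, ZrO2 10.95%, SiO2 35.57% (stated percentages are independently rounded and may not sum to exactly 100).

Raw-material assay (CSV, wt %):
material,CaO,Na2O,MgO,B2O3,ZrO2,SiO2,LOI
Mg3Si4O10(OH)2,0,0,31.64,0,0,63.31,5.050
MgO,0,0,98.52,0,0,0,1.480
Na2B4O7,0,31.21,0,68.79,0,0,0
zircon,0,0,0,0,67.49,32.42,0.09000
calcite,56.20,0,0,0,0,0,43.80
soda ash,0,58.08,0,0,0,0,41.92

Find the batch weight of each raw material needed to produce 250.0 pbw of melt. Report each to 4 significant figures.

Intermediates are displayed with 4-significant-figure rounding between the steps — every computation maintains full precision in all steps. Every reported result is rounded a single time; derived quantities (the six compositions, ignition loss, totals, net glass mass, the yield) are recomputed from the batch weights on 250.0 pbw of glass at exact precision, as they appear in question or answer.
Per-oxide target masses for 250.0 pbw melt:
  CaO: 9.191% × 250.0 = 22.98 pbw
  Na2O: 12.44% × 250.0 = 31.10 pbw
  MgO: 21.65% × 250.0 = 54.12 pbw
  B2O3: 10.21% × 250.0 = 25.52 pbw
  ZrO2: 10.95% × 250.0 = 27.38 pbw
  SiO2: 35.57% × 250.0 = 88.92 pbw
Sums-versus-targets review working from each reported weight, on the stated basis (sum by sum, the targets are met within answer rounding):
  CaO: 40.89·0.5620 = 22.98 pbw (target 22.98 pbw)
  Na2O: 37.11·0.3121 + 33.61·0.5808 = 31.10 pbw (target 31.10 pbw)
  MgO: 119.7·0.3164 + 16.50·0.9852 = 54.13 pbw (target 54.12 pbw)
  B2O3: 37.11·0.6879 = 25.53 pbw (target 25.52 pbw)
  ZrO2: 40.56·0.6749 = 27.37 pbw (target 27.38 pbw)
  SiO2: 119.7·0.6331 + 40.56·0.3242 = 88.93 pbw (target 88.92 pbw)
Glass-mass closure: whole batch net of LOI = 250.0 pbw (the targets, summed, come to 250.0 pbw; against the stated basis, 250.0 pbw — rounding explains the deltas).
Summing the batch: Σ batch = 288.4 pbw; loss to ignition Σ batch·LOI = 38.32 pbw; as yield: glass ÷ batch → 86.71%.

Batch per 250.0 pbw melt:
  Mg3Si4O10(OH)2: 119.7 pbw
  MgO: 16.50 pbw
  Na2B4O7: 37.11 pbw
  zircon: 40.56 pbw
  calcite: 40.89 pbw
  soda ash: 33.61 pbw
Total batch = 288.4 pbw; LOI loss = 38.32 pbw; yield = 86.71%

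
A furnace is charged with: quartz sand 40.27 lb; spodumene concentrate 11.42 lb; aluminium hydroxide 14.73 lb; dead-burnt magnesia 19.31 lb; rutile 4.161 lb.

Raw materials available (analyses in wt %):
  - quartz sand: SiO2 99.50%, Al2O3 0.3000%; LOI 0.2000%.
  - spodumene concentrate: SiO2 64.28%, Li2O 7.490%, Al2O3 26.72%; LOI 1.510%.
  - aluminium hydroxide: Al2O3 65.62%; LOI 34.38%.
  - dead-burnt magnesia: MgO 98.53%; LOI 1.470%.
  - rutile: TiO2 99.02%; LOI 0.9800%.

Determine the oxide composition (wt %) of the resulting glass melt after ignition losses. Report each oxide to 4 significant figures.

In-progress results appear rounded off to 4 significant digits within the worked lines; the whole derivation runs at exact precision all the way through; every reported number sees exactly one rounding; derived quantities (yield, the totals, LOI, net glass mass, the five compositions) are rebuilt in full float precision from the batch weights per 84.25 lb of glass as set out in the question or the answer.
Per-oxide mass from batch:
  TiO2: 4.161·0.9902 = 4.120 lb
  SiO2: 40.27·0.9950 + 11.42·0.6428 = 47.41 lb
  MgO: 19.31·0.9853 = 19.03 lb
  Li2O: 11.42·0.07490 = 0.8554 lb
  Al2O3: 40.27·0.003000 + 11.42·0.2672 + 14.73·0.6562 = 12.84 lb
LOI: 40.27·0.002000 + 11.42·0.01510 + 14.73·0.3438 + 19.31·0.01470 + 4.161·0.009800 = 5.642 lb
The glass mass, total less LOI, = 89.89 − 5.642 = 84.25 lb (= Σ oxide masses)
wt % = oxide mass / glass mass × 100

Glass mass = 84.25 lb (batch 89.89 − LOI 5.642).
Composition: TiO2 4.891%, SiO2 56.27%, MgO 22.58%, Li2O 1.015%, Al2O3 15.24%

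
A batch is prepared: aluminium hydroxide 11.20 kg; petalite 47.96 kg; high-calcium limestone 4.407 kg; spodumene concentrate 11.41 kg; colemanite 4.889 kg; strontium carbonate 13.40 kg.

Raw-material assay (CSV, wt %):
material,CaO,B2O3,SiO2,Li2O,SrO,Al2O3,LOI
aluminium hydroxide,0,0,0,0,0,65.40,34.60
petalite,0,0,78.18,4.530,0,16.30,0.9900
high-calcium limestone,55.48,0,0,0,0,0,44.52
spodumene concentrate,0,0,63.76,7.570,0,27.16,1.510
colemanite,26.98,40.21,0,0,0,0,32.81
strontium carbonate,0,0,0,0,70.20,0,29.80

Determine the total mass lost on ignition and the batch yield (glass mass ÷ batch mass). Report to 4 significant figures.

Every computation maintains full float precision at each step. Values along the way are shown rounded to four significant figures alongside each step; exactly one rounding lands on every reported number — the derived quantities are computed at full float precision (the totals, glass mass, the yield, the six compositions, ignition loss) starting from the weights for 81.18 kg of glass, as written in question or answer.
Each material's LOI contribution:
  aluminium hydroxide: 11.20 × 0.3460 = 3.875 kg
  petalite: 47.96 × 0.009900 = 0.4748 kg
  high-calcium limestone: 4.407 × 0.4452 = 1.962 kg
  spodumene concentrate: 11.41 × 0.01510 = 0.1723 kg
  colemanite: 4.889 × 0.3281 = 1.604 kg
  strontium carbonate: 13.40 × 0.2980 = 3.993 kg
Total LOI = 12.08 kg
Glass = batch − LOI = 93.27 − 12.08 = 81.18 kg

LOI loss = 12.08 kg; glass = 81.18 kg; yield = 87.05%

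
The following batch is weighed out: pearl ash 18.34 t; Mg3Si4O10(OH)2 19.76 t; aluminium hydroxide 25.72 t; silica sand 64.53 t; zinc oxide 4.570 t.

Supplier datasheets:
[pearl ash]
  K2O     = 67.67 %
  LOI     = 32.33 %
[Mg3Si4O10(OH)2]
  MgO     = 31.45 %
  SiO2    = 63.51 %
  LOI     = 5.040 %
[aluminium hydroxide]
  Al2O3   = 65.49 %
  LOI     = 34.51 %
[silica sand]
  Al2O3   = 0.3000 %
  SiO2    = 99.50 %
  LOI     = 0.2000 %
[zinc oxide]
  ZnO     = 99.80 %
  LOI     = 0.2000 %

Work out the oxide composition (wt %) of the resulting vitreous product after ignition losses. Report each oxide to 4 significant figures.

Glass mass = 117.0 t (batch 132.9 − LOI 15.94).
Composition: Al2O3 14.56%, K2O 10.61%, MgO 5.312%, SiO2 65.62%, ZnO 3.899%

Every computation holds full precision all the way through; in-progress results are shown, rounded to four significant figures, across the worked steps — each reported result is rounded only once. Derived quantities (LOI, the five compositions, the totals, yield, glass mass) are rebuilt in full float precision from the weighed amounts at 117.0 t of glass precisely as stated by the problem or the answer.
Mass of each oxide from the mix:
  Al2O3: 25.72·0.6549 + 64.53·0.003000 = 17.04 t
  K2O: 18.34·0.6767 = 12.41 t
  MgO: 19.76·0.3145 = 6.215 t
  SiO2: 19.76·0.6351 + 64.53·0.9950 = 76.76 t
  ZnO: 4.570·0.9980 = 4.561 t
LOI: 18.34·0.3233 + 19.76·0.05040 + 25.72·0.3451 + 64.53·0.002000 + 4.570·0.002000 = 15.94 t
The glass mass, total less LOI, = 132.9 − 15.94 = 117.0 t (matching Σ of the oxides)
percent share: oxide ÷ glass, ×100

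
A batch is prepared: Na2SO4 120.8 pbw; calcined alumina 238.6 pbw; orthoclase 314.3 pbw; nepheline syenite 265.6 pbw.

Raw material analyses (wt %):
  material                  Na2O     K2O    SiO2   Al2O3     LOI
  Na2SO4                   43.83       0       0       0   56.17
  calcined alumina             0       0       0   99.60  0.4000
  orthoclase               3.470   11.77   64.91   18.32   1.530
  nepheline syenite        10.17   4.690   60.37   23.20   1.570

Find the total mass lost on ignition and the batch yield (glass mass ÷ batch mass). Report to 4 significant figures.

All internal work maintains full float precision in every operation. Mid-chain values are printed (rounded to four significant digits) as written; a single rounding produces each reported value; all derived quantities (yield, four oxide percentages, glass mass, LOI, totals) are re-derived using the weight values on 861.5 pbw of glass at full precision, as they appear in the problem or answer text.
Material-by-material LOI:
  Na2SO4: 120.8 × 0.5617 = 67.85 pbw
  calcined alumina: 238.6 × 0.004000 = 0.9544 pbw
  orthoclase: 314.3 × 0.01530 = 4.809 pbw
  nepheline syenite: 265.6 × 0.01570 = 4.170 pbw
Total LOI = 77.79 pbw
Glass = batch − LOI = 939.3 − 77.79 = 861.5 pbw

LOI loss = 77.79 pbw; glass = 861.5 pbw; yield = 91.72%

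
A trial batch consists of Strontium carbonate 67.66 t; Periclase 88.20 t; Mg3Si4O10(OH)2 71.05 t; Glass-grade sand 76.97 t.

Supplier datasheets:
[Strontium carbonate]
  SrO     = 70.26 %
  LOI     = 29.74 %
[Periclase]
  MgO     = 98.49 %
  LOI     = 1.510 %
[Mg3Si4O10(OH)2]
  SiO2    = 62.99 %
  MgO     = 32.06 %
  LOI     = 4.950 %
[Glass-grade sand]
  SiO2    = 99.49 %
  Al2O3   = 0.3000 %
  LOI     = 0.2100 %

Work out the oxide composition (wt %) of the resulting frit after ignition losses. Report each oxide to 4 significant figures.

Every computation runs at exact precision at every stage. Working values are printed (rounded to 4 significant digits) at each printed step — a single rounding completes every reported figure; derived quantities are carried from the weighed amounts per 278.7 t of glass in full precision (the four compositions, yield, totals, net glass mass, ignition loss), as given in either problem or answer.
Delivered oxide masses:
  SrO: 67.66·0.7026 = 47.54 t
  SiO2: 71.05·0.6299 + 76.97·0.9949 = 121.3 t
  MgO: 88.20·0.9849 + 71.05·0.3206 = 109.6 t
  Al2O3: 76.97·0.003000 = 0.2309 t
LOI: 67.66·0.2974 + 88.20·0.01510 + 71.05·0.04950 + 76.97·0.002100 = 25.13 t
batch − LOI leaves glass = 303.9 − 25.13 = 278.7 t (= Σ oxide masses)
percent share: oxide ÷ glass, ×100

Glass mass = 278.7 t (batch 303.9 − LOI 25.13).
Composition: SrO 17.05%, SiO2 43.53%, MgO 39.34%, Al2O3 0.08284%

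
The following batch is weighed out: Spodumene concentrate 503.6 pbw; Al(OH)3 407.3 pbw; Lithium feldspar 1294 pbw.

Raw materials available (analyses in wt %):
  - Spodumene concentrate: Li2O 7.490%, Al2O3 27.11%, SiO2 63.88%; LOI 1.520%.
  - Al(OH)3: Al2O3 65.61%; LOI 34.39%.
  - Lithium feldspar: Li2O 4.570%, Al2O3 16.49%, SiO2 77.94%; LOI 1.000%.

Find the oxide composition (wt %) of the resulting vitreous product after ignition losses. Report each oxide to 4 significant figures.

The intermediate values are shown rounded to 4 significant figures alongside each step. All arithmetic runs at full precision in all steps. A single rounding yields every reported figure; derived quantities (the totals, three oxide percentages, glass mass, ignition loss, the yield) are re-derived in exact precision from the batch weights for 2044 pbw of glass exactly as printed in the problem or answer text.
What the batch supplies per oxide:
  Li2O: 503.6·0.07490 + 1294·0.04570 = 96.86 pbw
  Al2O3: 503.6·0.2711 + 407.3·0.6561 + 1294·0.1649 = 617.1 pbw
  SiO2: 503.6·0.6388 + 1294·0.7794 = 1330 pbw
LOI: 503.6·0.01520 + 407.3·0.3439 + 1294·0.01000 = 160.7 pbw
Resulting glass, batch − LOI: 2205 − 160.7 = 2044 pbw (= the summed oxide contributions)
percent share: oxide ÷ glass, ×100

Glass mass = 2044 pbw (batch 2205 − LOI 160.7).
Composition: Li2O 4.738%, Al2O3 30.19%, SiO2 65.07%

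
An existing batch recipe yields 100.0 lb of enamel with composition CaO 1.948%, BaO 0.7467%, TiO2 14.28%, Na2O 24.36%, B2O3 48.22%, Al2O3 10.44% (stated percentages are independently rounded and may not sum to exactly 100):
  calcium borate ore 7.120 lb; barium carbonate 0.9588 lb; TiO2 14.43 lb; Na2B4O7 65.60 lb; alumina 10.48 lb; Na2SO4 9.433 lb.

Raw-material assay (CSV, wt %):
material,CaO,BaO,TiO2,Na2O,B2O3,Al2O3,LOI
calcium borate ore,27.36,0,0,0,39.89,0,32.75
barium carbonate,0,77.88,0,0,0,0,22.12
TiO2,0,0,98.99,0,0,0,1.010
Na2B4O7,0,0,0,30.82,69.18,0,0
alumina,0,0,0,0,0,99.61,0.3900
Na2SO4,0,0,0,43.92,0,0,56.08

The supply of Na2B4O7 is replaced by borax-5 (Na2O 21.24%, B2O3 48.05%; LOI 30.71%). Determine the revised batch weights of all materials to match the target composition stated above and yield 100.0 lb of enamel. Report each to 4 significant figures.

Revised batch per 100.0 lb enamel:
  calcium borate ore: 7.120 lb
  barium carbonate: 0.9588 lb
  TiO2: 14.43 lb
  borax-5: 94.44 lb
  alumina: 10.48 lb
  Na2SO4: 9.791 lb
Total batch = 137.2 lb; LOI loss = 37.22 lb

The intermediate values are displayed rounded to 4 significant figures; all arithmetic runs at full precision all the way through; exactly one rounding is applied to each reported value. The derived quantities are carried from the batch weights on 100.0 lb of glass in full float precision (LOI, the totals, six oxide percentages, net glass mass, the yield) as written in problem or answer.
The oxide mass targets at 100.0 lb enamel:
  CaO: 1.948% × 100.0 = 1.948 lb
  BaO: 0.7467% × 100.0 = 0.7467 lb
  TiO2: 14.28% × 100.0 = 14.28 lb
  Na2O: 24.36% × 100.0 = 24.36 lb
  B2O3: 48.22% × 100.0 = 48.22 lb
  Al2O3: 10.44% × 100.0 = 10.44 lb
Checking each oxide sum given the weights on record, on the stated basis (oxide sums agree with the targets exact up to rounding of places):
  CaO: 7.120·0.2736 = 1.948 lb (target 1.948 lb)
  BaO: 0.9588·0.7788 = 0.7467 lb (target 0.7467 lb)
  TiO2: 14.43·0.9899 = 14.28 lb (target 14.28 lb)
  Na2O: 94.44·0.2124 + 9.791·0.4392 = 24.36 lb (target 24.36 lb)
  B2O3: 7.120·0.3989 + 94.44·0.4805 = 48.22 lb (target 48.22 lb)
  Al2O3: 10.48·0.9961 = 10.44 lb (target 10.44 lb)
Glass-mass sanity pass: net batch after ignition = 100.0 lb (targets for the oxides total 99.99 lb; with the basis standing at 100.0 lb — differing by rounding only).
Adding the batch up: Σ batch = 137.2 lb; ignition loss, Σ(batch × LOI) = 37.22 lb; the yield ratio, glass ÷ batch: 72.87%.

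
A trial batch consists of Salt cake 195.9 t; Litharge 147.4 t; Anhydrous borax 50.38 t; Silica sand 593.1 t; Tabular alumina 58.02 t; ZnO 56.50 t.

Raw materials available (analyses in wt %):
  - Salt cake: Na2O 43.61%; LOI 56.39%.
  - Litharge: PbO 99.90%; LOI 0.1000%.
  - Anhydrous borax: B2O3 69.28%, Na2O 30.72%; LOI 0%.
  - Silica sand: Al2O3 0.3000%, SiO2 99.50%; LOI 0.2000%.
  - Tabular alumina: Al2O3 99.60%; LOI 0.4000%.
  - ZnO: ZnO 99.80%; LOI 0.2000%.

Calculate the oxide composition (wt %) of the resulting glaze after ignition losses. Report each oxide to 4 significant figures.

Glass mass = 989.2 t (batch 1101 − LOI 112.1).
Composition: Al2O3 6.022%, SiO2 59.66%, ZnO 5.701%, B2O3 3.529%, PbO 14.89%, Na2O 10.20%

Rounding to 4 significant figures extends to every in-between result as displayed — full float precision is kept from first step to last — each reported number is rounded a single time; derived quantities are recomputed using the weight values at 989.2 t of glass at full float precision (the totals, the yield, net glass mass, LOI, six oxide percentages) as quoted within the problem or the answer.
Oxide masses out of the charge:
  Al2O3: 593.1·0.003000 + 58.02·0.9960 = 59.57 t
  SiO2: 593.1·0.9950 = 590.1 t
  ZnO: 56.50·0.9980 = 56.39 t
  B2O3: 50.38·0.6928 = 34.90 t
  PbO: 147.4·0.9990 = 147.3 t
  Na2O: 195.9·0.4361 + 50.38·0.3072 = 100.9 t
LOI: 195.9·0.5639 + 147.4·0.001000 + 593.1·0.002000 + 58.02·0.004000 + 56.50·0.002000 = 112.1 t
Resulting glass, batch − LOI: 1101 − 112.1 = 989.2 t (= the summed oxide contributions)
oxide / glass × 100 gives the wt %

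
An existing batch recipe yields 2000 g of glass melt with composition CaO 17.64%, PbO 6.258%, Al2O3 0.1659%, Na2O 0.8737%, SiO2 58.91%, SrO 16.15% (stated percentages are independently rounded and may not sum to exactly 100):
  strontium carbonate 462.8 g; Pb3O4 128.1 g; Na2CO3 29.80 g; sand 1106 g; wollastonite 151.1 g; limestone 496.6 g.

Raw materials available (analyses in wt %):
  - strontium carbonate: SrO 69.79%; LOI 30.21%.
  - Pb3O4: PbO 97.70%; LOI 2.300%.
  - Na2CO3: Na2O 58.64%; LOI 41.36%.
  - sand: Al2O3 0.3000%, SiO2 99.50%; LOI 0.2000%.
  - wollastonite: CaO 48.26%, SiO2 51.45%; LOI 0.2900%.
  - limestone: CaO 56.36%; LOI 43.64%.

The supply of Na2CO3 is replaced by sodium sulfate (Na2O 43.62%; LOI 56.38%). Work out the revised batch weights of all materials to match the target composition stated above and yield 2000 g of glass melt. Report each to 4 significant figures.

Revised batch per 2000 g glass melt:
  strontium carbonate: 462.8 g
  Pb3O4: 128.1 g
  sodium sulfate: 40.06 g
  sand: 1106 g
  wollastonite: 151.1 g
  limestone: 496.6 g
Total batch = 2385 g; LOI loss = 384.7 g

Each numeric step carries full precision end to end. Mid-chain values are printed, with 4-significant-figure rounding, between the steps — a single rounding finalizes each reported figure; derived quantities (net glass mass, the totals, six oxide percentages, LOI, yield) are computed at full precision from the batch weights on 2000 g of glass, as they appear in problem or answer.
The oxide mass targets at 2000 g glass melt:
  CaO: 17.64% × 2000 = 352.8 g
  PbO: 6.258% × 2000 = 125.2 g
  Al2O3: 0.1659% × 2000 = 3.318 g
  Na2O: 0.8737% × 2000 = 17.47 g
  SiO2: 58.91% × 2000 = 1178 g
  SrO: 16.15% × 2000 = 323.0 g
Verifying the oxide balance from the weights as reported, at the basis given (sum by sum, the targets are met within answer rounding):
  CaO: 151.1·0.4826 + 496.6·0.5636 = 352.8 g (target 352.8 g)
  PbO: 128.1·0.9770 = 125.2 g (target 125.2 g)
  Al2O3: 1106·0.003000 = 3.318 g (target 3.318 g)
  Na2O: 40.06·0.4362 = 17.47 g (target 17.47 g)
  SiO2: 1106·0.9950 + 151.1·0.5145 = 1178 g (target 1178 g)
  SrO: 462.8·0.6979 = 323.0 g (target 323.0 g)
Consistency of the glass mass: total batch − LOI = 2000 g (summing oxide targets gives 2000 g; versus the stated basis of 2000 g — rounding explains the deltas).
Adding the batch up: Σ batch = 2385 g; Σ batch·LOI gives LOI loss = 384.7 g; glass ÷ batch gives a yield of 83.87%.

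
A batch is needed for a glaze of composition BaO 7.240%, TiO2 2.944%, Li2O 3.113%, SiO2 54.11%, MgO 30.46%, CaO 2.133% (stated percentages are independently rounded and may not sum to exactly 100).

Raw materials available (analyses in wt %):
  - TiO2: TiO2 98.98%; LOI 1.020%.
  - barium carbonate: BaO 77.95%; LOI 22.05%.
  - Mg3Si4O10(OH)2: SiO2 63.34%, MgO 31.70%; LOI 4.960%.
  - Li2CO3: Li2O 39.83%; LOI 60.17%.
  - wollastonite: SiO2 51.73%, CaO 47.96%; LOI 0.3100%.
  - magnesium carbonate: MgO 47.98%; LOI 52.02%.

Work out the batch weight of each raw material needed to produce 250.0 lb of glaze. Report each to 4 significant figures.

Every computation carries exact precision throughout; intermediates are printed rounded to four significant digits in the working — each reported value carries a single rounding. Derived quantities are rebuilt from the weighed amounts for 250.0 lb of glass in exact precision (ignition loss, the totals, net glass mass, yield, the six compositions), precisely as stated by either problem or answer.
Oxide mass targets, per 250.0 lb glaze:
  BaO: 7.240% × 250.0 = 18.10 lb
  TiO2: 2.944% × 250.0 = 7.360 lb
  Li2O: 3.113% × 250.0 = 7.782 lb
  SiO2: 54.11% × 250.0 = 135.3 lb
  MgO: 30.46% × 250.0 = 76.15 lb
  CaO: 2.133% × 250.0 = 5.332 lb
Balance tally, oxide-wise, working from each reported weight, per the basis as stated (each sum matches its target mass modulo rounding of the values):
  BaO: 23.22·0.7795 = 18.10 lb (target 18.10 lb)
  TiO2: 7.436·0.9898 = 7.360 lb (target 7.360 lb)
  Li2O: 19.54·0.3983 = 7.783 lb (target 7.782 lb)
  SiO2: 204.5·0.6334 + 11.12·0.5173 = 135.3 lb (target 135.3 lb)
  MgO: 204.5·0.3170 + 23.61·0.4798 = 76.15 lb (target 76.15 lb)
  CaO: 11.12·0.4796 = 5.333 lb (target 5.332 lb)
Mass balance on the glass: total charge less LOI = 250.0 lb (oxide target masses add up to 250.0 lb; versus the stated basis of 250.0 lb — any gap is answer rounding).
Batch grand total — Σ batch = 289.4 lb; Σ batch·LOI gives LOI loss = 39.41 lb; yield = glass ÷ total batch = 86.38%.

Batch per 250.0 lb glaze:
  TiO2: 7.436 lb
  barium carbonate: 23.22 lb
  Mg3Si4O10(OH)2: 204.5 lb
  Li2CO3: 19.54 lb
  wollastonite: 11.12 lb
  magnesium carbonate: 23.61 lb
Total batch = 289.4 lb; LOI loss = 39.41 lb; yield = 86.38%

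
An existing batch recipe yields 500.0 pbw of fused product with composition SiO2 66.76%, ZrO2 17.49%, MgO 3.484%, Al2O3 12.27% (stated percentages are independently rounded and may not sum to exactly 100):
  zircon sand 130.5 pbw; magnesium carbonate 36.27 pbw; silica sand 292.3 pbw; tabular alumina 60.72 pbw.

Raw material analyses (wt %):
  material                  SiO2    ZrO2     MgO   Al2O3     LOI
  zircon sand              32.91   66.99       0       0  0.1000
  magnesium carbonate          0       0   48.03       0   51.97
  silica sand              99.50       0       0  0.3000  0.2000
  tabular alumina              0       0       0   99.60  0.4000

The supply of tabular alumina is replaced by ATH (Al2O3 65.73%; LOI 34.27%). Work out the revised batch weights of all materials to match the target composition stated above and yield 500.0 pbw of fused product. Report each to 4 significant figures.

Intermediates are shown with 4-significant-figure rounding when written out — full float precision is kept from first step to last — each reported figure is rounded a single time; derived quantities (ignition loss, four oxide percentages, yield, glass mass, the totals) are recomputed at full float precision from the weighed amounts per 500.0 pbw of glass exactly as shown in the problem or the answer.
Target masses of each oxide per 500.0 pbw fused product:
  SiO2: 66.76% × 500.0 = 333.8 pbw
  ZrO2: 17.49% × 500.0 = 87.45 pbw
  MgO: 3.484% × 500.0 = 17.42 pbw
  Al2O3: 12.27% × 500.0 = 61.35 pbw
A balance pass over the oxides, with the batch weights as given, for the quoted basis mass (each sum matches its target mass inside rounding margins):
  SiO2: 130.5·0.3291 + 292.3·0.9950 = 333.8 pbw (target 333.8 pbw)
  ZrO2: 130.5·0.6699 = 87.42 pbw (target 87.45 pbw)
  MgO: 36.27·0.4803 = 17.42 pbw (target 17.42 pbw)
  Al2O3: 292.3·0.003000 + 92.00·0.6573 = 61.35 pbw (target 61.35 pbw)
Auditing the glass mass value: the batch minus its LOI: 500.0 pbw (targets for the oxides total 500.0 pbw; against the stated basis, 500.0 pbw — any gap is answer rounding).
Summing the batch: Σ batch = 551.1 pbw; the LOI term Σ batch·LOI equals 51.09 pbw; glass ÷ batch gives a yield of 90.73%.

Revised batch per 500.0 pbw fused product:
  zircon sand: 130.5 pbw
  magnesium carbonate: 36.27 pbw
  silica sand: 292.3 pbw
  ATH: 92.00 pbw
Total batch = 551.1 pbw; LOI loss = 51.09 pbw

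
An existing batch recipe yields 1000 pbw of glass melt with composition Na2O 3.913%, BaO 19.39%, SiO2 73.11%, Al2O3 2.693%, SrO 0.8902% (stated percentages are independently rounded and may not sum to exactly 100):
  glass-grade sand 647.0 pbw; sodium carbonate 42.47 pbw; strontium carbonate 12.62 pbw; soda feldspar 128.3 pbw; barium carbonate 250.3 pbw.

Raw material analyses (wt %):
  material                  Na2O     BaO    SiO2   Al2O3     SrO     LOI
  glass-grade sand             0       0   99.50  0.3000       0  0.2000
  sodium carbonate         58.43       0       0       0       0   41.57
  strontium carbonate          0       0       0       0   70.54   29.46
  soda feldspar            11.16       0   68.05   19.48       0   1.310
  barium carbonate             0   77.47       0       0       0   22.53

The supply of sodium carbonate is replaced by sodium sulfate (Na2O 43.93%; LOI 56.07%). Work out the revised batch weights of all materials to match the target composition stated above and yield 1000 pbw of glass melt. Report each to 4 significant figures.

Revised batch per 1000 pbw glass melt:
  glass-grade sand: 647.0 pbw
  sodium sulfate: 56.49 pbw
  strontium carbonate: 12.62 pbw
  soda feldspar: 128.3 pbw
  barium carbonate: 250.3 pbw
Total batch = 1095 pbw; LOI loss = 94.76 pbw

In-progress results are printed with 4-significant-figure rounding when written out; each numeric step carries exact precision in every operation — exactly one rounding goes into each reported value. All derived quantities are rebuilt from the batch weights for 1000 pbw of glass in full precision (glass mass, LOI, the totals, the yield, five oxide percentages), as quoted within either problem or answer.
Per-oxide target masses for 1000 pbw glass melt:
  Na2O: 3.913% × 1000 = 39.13 pbw
  BaO: 19.39% × 1000 = 193.9 pbw
  SiO2: 73.11% × 1000 = 731.1 pbw
  Al2O3: 2.693% × 1000 = 26.93 pbw
  SrO: 0.8902% × 1000 = 8.902 pbw
Checking each oxide sum working from each reported weight, relative to the basis at hand (delivered sums recover each target once rounding is allowed for):
  Na2O: 56.49·0.4393 + 128.3·0.1116 = 39.13 pbw (target 39.13 pbw)
  BaO: 250.3·0.7747 = 193.9 pbw (target 193.9 pbw)
  SiO2: 647.0·0.9950 + 128.3·0.6805 = 731.1 pbw (target 731.1 pbw)
  Al2O3: 647.0·0.003000 + 128.3·0.1948 = 26.93 pbw (target 26.93 pbw)
  SrO: 12.62·0.7054 = 8.902 pbw (target 8.902 pbw)
Mass balance on the glass: total batch − LOI = 1000 pbw (the targets, summed, come to 1000 pbw; versus the stated basis of 1000 pbw — gaps are rounding artifacts).
Batch grand total — Σ batch = 1095 pbw; Σ batch·LOI gives LOI loss = 94.76 pbw; yield = glass ÷ total batch = 91.34%.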